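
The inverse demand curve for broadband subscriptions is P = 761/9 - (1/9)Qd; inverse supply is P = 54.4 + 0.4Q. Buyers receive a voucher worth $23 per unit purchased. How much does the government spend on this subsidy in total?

Pre-subsidy: 761/9 - (1/9)Q = 54.4 + 0.4Q gives Q* = 59 and P* = 78.
With the rebate, buyers effectively pay Pb = Ps − 23, where Ps is the price sellers receive.
On the curves, Pb = 761/9 - (1/9)Q and Ps = 54.4 + 0.4Q; the wedge Ps − Pb = 23 gives 54.4 + 0.4Q − (761/9 - (1/9)Q) = 23, so Q' = 104.
Then Pb = 761/9 − (1/9)·104 = 73 and Ps = 54.4 + 0.4·104 = 96.
Government outlay = subsidy × quantity = 23 × 104 = 2392.

Government cost = $2392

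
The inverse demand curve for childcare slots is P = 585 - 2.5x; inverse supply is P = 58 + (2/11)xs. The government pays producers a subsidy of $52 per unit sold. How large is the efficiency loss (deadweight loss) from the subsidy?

Deadweight loss = 29744/59

Pre-subsidy: 585 - 2.5x = 58 + (2/11)x gives x* = 11594/59 and P* = 5530/59.
With the subsidy, sellers receive Ps = Pb + 52 for each unit, where Pb is the price buyers pay.
On the curves, Pb = 585 - 2.5x and Ps = 58 + (2/11)x; the wedge Ps − Pb = 52 gives 58 + (2/11)x − (585 - 2.5x) = 52, so x' = 12738/59.
Then Pb = 585 − 2.5·(12738/59) = 2670/59 and Ps = 58 + (2/11)·(12738/59) = 5738/59.
The subsidy expands output by 12738/59 − 11594/59 = 1144/59 past the efficient level; on those units the gap between marginal cost and willingness to pay runs from 0 up to 52.
DWL = ½ × 52 × 1144/59 = 29744/59.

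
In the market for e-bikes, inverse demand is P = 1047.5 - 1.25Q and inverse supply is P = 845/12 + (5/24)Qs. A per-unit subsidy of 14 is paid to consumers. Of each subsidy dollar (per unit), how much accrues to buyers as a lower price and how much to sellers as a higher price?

Pre-subsidy: 1047.5 - 1.25Q = 845/12 + (5/24)Q gives Q* = 670 and P* = 210.
With the rebate, buyers effectively pay Pb = Ps − 14, where Ps is the price sellers receive.
On the curves, Pb = 1047.5 - 1.25Q and Ps = 845/12 + (5/24)Q; the wedge Ps − Pb = 14 gives 845/12 + (5/24)Q − (1047.5 - 1.25Q) = 14, so Q' = 679.6.
Then Pb = 1047.5 − 1.25·679.6 = 198 and Ps = 845/12 + (5/24)·679.6 = 212.
Buyers' price falls by P* − Pb = 210 − 198 = 12; sellers' price rises by Ps − P* = 212 − 210 = 2.

Buyers gain 12 per unit; sellers gain 2 per unit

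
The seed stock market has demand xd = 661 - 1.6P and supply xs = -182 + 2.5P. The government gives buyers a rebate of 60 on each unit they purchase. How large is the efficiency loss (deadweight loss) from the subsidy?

Deadweight loss = 72000/41

Pre-subsidy: 661 - 1.6P = -182 + 2.5P gives P* = 8430/41, x* = 13613/41.
With the rebate, buyers effectively pay Pb = Ps − 60, where Ps is the price sellers receive.
Demand in terms of Ps becomes xd = 661 − 1.6(Ps − 60) = 757 - 1.6Ps. Setting this equal to supply: 757 - 1.6Ps = -182 + 2.5Ps, so Ps = 9390/41.
Buyers pay Pb = 9390/41 − 60 = 6930/41; x' = -182 + 2.5·(9390/41) = 16013/41.
The subsidy expands output by 16013/41 − 13613/41 = 2400/41 past the efficient level; on those units the gap between marginal cost and willingness to pay runs from 0 up to 60.
DWL = ½ × 60 × 2400/41 = 72000/41.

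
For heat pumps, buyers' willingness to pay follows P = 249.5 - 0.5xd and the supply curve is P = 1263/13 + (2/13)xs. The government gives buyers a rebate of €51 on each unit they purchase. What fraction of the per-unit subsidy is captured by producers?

Producer share = 4/17

Pre-subsidy: 249.5 - 0.5x = 1263/13 + (2/13)x gives x* = 233 and P* = 133.
With the rebate, buyers effectively pay Pb = Ps − 51, where Ps is the price sellers receive.
On the curves, Pb = 249.5 - 0.5x and Ps = 1263/13 + (2/13)x; the wedge Ps − Pb = 51 gives 1263/13 + (2/13)x − (249.5 - 0.5x) = 51, so x' = 311.
Then Pb = 249.5 − 0.5·311 = 94 and Ps = 1263/13 + (2/13)·311 = 145.
Buyers' price falls by P* − Pb = 133 − 94 = 39; sellers' price rises by Ps − P* = 145 − 133 = 12.
So producers capture 12/51 = 4/17 of each unit of subsidy.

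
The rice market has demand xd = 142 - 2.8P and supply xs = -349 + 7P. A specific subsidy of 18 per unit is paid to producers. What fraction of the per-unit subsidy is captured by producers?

Pre-subsidy: 142 - 2.8P = -349 + 7P gives P* = 2455/49, x* = 12/7.
With the subsidy, sellers receive Ps = Pb + 18 for each unit, where Pb is the price buyers pay.
Supply in terms of Pb becomes xs = -349 + 7(Pb + 18) = -223 + 7Pb. Setting this equal to demand: 142 - 2.8Pb = -223 + 7Pb, so Pb = 1825/49.
Sellers receive Ps = 1825/49 + 18 = 2707/49; x' = 142 − 2.8·(1825/49) = 264/7.
Buyers' price falls by P* − Pb = 2455/49 − 1825/49 = 90/7; sellers' price rises by Ps − P* = 2707/49 − 2455/49 = 36/7.
So producers capture (36/7)/18 = 2/7 of each unit of subsidy.

Producer share = 2/7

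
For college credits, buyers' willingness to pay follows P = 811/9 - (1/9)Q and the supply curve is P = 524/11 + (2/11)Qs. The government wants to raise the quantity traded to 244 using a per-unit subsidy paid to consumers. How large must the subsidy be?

Required subsidy s = 29 per unit

At Q = 244, from the demand curve buyers pay Pb = 811/9 − (1/9)·244 = 63; from the supply curve sellers need Ps = 524/11 + (2/11)·244 = 92.
The subsidy must fill the gap: s = Ps − Pb = 92 − 63 = 29.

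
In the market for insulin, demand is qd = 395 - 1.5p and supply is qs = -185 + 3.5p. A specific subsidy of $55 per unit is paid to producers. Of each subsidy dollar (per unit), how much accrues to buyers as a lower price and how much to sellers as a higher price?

Buyers gain $38.5 per unit; sellers gain $16.5 per unit

Pre-subsidy: 395 - 1.5p = -185 + 3.5p gives p* = 116, q* = 221.
With the subsidy, sellers receive ps = pb + 55 for each unit, where pb is the price buyers pay.
Supply in terms of pb becomes qs = -185 + 3.5(pb + 55) = 7.5 + 3.5pb. Setting this equal to demand: 395 - 1.5pb = 7.5 + 3.5pb, so pb = 77.5.
Sellers receive ps = 77.5 + 55 = 132.5; q' = 395 − 1.5·77.5 = 278.75.
Buyers' price falls by p* − pb = 116 − 77.5 = 38.5; sellers' price rises by ps − p* = 132.5 − 116 = 16.5.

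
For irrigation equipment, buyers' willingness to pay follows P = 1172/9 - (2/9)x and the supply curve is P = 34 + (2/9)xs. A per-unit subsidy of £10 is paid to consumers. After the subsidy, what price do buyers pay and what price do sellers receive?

Buyers pay 694/9; sellers receive 784/9

Pre-subsidy: 1172/9 - (2/9)x = 34 + (2/9)x gives x* = 216.5 and P* = 739/9.
With the rebate, buyers effectively pay Pb = Ps − 10, where Ps is the price sellers receive.
On the curves, Pb = 1172/9 - (2/9)x and Ps = 34 + (2/9)x; the wedge Ps − Pb = 10 gives 34 + (2/9)x − (1172/9 - (2/9)x) = 10, so x' = 239.
Then Pb = 1172/9 − (2/9)·239 = 694/9 and Ps = 34 + (2/9)·239 = 784/9.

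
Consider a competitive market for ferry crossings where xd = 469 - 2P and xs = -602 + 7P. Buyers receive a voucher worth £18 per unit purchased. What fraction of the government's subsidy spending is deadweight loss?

DWL / government spending = 2/37

Pre-subsidy: 469 - 2P = -602 + 7P gives P* = 119, x* = 231.
With the rebate, buyers effectively pay Pb = Ps − 18, where Ps is the price sellers receive.
Demand in terms of Ps becomes xd = 469 − 2(Ps − 18) = 505 - 2Ps. Setting this equal to supply: 505 - 2Ps = -602 + 7Ps, so Ps = 123.
Buyers pay Pb = 123 − 18 = 105; x' = -602 + 7·123 = 259.
ΔCS = ½(231 + 259)(119 − 105) = 3430; ΔPS = ½(231 + 259)(123 − 119) = 980.
Government spending = 18 × 259 = 4662.
DWL = ½ × 18 × (259 − 231) = 252; fraction = 252 / 4662 = 2/37.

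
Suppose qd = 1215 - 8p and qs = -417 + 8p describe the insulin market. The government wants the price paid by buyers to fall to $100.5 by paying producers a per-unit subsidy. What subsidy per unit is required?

Required subsidy s = $3 per unit

At a buyer price of 100.5, quantity demanded is 1215 − 8·100.5 = 411.
Sellers supply 411 only when they receive ps with -417 + 8·ps = 411, i.e. ps = 103.5.
s = ps − pb = 103.5 − 100.5 = 3.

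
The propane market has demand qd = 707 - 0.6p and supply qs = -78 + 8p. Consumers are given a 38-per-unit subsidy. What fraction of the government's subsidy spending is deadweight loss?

Pre-subsidy: 707 - 0.6p = -78 + 8p gives p* = 3925/43, q* = 28046/43.
With the rebate, buyers effectively pay pb = ps − 38, where ps is the price sellers receive.
Demand in terms of ps becomes qd = 707 − 0.6(ps − 38) = 729.8 - 0.6ps. Setting this equal to supply: 729.8 - 0.6ps = -78 + 8ps, so ps = 4039/43.
Buyers pay pb = 4039/43 − 38 = 2405/43; q' = -78 + 8·(4039/43) = 28958/43.
ΔCS = ½(28046/43 + 28958/43)(3925/43 − 2405/43) = 43323040/1849; ΔPS = ½(28046/43 + 28958/43)(4039/43 − 3925/43) = 3249228/1849.
Government spending = 38 × 28958/43 = 1100404/43.
DWL = ½ × 38 × (28958/43 − 28046/43) = 17328/43; fraction = (17328/43) / (1100404/43) = 228/14479.

DWL / government spending = 228/14479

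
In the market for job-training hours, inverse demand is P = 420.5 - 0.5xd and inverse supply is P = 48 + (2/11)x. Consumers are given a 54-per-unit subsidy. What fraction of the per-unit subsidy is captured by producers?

Producer share = 4/15

Pre-subsidy: 420.5 - 0.5x = 48 + (2/11)x gives x* = 1639/3 and P* = 442/3.
With the rebate, buyers effectively pay Pb = Ps − 54, where Ps is the price sellers receive.
On the curves, Pb = 420.5 - 0.5x and Ps = 48 + (2/11)x; the wedge Ps − Pb = 54 gives 48 + (2/11)x − (420.5 - 0.5x) = 54, so x' = 9383/15.
Then Pb = 420.5 − 0.5·(9383/15) = 1616/15 and Ps = 48 + (2/11)·(9383/15) = 2426/15.
Buyers' price falls by P* − Pb = 442/3 − 1616/15 = 39.6; sellers' price rises by Ps − P* = 2426/15 − 442/3 = 14.4.
So producers capture 14.4/54 = 4/15 of each unit of subsidy.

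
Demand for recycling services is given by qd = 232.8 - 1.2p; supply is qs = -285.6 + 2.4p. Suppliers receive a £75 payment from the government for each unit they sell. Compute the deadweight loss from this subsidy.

Pre-subsidy: 232.8 - 1.2p = -285.6 + 2.4p gives p* = 144, q* = 60.
With the subsidy, sellers receive ps = pb + 75 for each unit, where pb is the price buyers pay.
Supply in terms of pb becomes qs = -285.6 + 2.4(pb + 75) = -105.6 + 2.4pb. Setting this equal to demand: 232.8 - 1.2pb = -105.6 + 2.4pb, so pb = 94.
Sellers receive ps = 94 + 75 = 169; q' = 232.8 − 1.2·94 = 120.
The subsidy expands output by 120 − 60 = 60 past the efficient level; on those units the gap between marginal cost and willingness to pay runs from 0 up to 75.
DWL = ½ × 75 × 60 = 2250.

Deadweight loss = £2250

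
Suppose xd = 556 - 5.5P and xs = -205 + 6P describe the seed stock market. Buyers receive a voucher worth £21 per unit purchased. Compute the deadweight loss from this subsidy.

Deadweight loss = 14553/23

Pre-subsidy: 556 - 5.5P = -205 + 6P gives P* = 1522/23, x* = 4417/23.
With the rebate, buyers effectively pay Pb = Ps − 21, where Ps is the price sellers receive.
Demand in terms of Ps becomes xd = 556 − 5.5(Ps − 21) = 671.5 - 5.5Ps. Setting this equal to supply: 671.5 - 5.5Ps = -205 + 6Ps, so Ps = 1753/23.
Buyers pay Pb = 1753/23 − 21 = 1270/23; x' = -205 + 6·(1753/23) = 5803/23.
The subsidy expands output by 5803/23 − 4417/23 = 1386/23 past the efficient level; on those units the gap between marginal cost and willingness to pay runs from 0 up to 21.
DWL = ½ × 21 × 1386/23 = 14553/23.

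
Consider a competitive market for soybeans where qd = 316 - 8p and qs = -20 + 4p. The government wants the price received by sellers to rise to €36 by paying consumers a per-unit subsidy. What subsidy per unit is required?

At a seller price of 36, quantity supplied is -20 + 4·36 = 124.
Buyers absorb 124 only when they pay pb with 316 − 8·pb = 124, i.e. pb = 24.
s = ps − pb = 36 − 24 = 12.

Required subsidy s = €12 per unit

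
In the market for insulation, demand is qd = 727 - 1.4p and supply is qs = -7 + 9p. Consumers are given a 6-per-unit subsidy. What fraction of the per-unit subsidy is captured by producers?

Pre-subsidy: 727 - 1.4p = -7 + 9p gives p* = 1835/26, q* = 16333/26.
With the rebate, buyers effectively pay pb = ps − 6, where ps is the price sellers receive.
Demand in terms of ps becomes qd = 727 − 1.4(ps − 6) = 735.4 - 1.4ps. Setting this equal to supply: 735.4 - 1.4ps = -7 + 9ps, so ps = 928/13.
Buyers pay pb = 928/13 − 6 = 850/13; q' = -7 + 9·(928/13) = 8261/13.
Buyers' price falls by p* − pb = 1835/26 − 850/13 = 135/26; sellers' price rises by ps − p* = 928/13 − 1835/26 = 21/26.
So producers capture (21/26)/6 = 7/52 of each unit of subsidy.

Producer share = 7/52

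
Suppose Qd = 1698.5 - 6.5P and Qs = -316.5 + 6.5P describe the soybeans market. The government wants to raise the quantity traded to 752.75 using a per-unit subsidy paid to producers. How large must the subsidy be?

Required subsidy s = 19 per unit

At Q = 752.75, invert demand for the buyer price: Pb = (1698.5 − 752.75)/6.5 = 145.5; invert supply for the seller price: Ps = (752.75 − (-316.5))/6.5 = 164.5.
The subsidy must fill the gap: s = Ps − Pb = 164.5 − 145.5 = 19.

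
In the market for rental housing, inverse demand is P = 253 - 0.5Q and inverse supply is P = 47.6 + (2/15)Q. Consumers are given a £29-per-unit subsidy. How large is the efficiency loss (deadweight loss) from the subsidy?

Deadweight loss = 12615/19

Pre-subsidy: 253 - 0.5Q = 47.6 + (2/15)Q gives Q* = 6162/19 and P* = 1726/19.
With the rebate, buyers effectively pay Pb = Ps − 29, where Ps is the price sellers receive.
On the curves, Pb = 253 - 0.5Q and Ps = 47.6 + (2/15)Q; the wedge Ps − Pb = 29 gives 47.6 + (2/15)Q − (253 - 0.5Q) = 29, so Q' = 7032/19.
Then Pb = 253 − 0.5·(7032/19) = 1291/19 and Ps = 47.6 + (2/15)·(7032/19) = 1842/19.
The subsidy expands output by 7032/19 − 6162/19 = 870/19 past the efficient level; on those units the gap between marginal cost and willingness to pay runs from 0 up to 29.
DWL = ½ × 29 × 870/19 = 12615/19.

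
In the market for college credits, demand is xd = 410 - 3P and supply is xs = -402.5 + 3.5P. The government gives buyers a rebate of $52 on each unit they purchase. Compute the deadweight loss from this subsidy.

Pre-subsidy: 410 - 3P = -402.5 + 3.5P gives P* = 125, x* = 35.
With the rebate, buyers effectively pay Pb = Ps − 52, where Ps is the price sellers receive.
Demand in terms of Ps becomes xd = 410 − 3(Ps − 52) = 566 - 3Ps. Setting this equal to supply: 566 - 3Ps = -402.5 + 3.5Ps, so Ps = 149.
Buyers pay Pb = 149 − 52 = 97; x' = -402.5 + 3.5·149 = 119.
The subsidy expands output by 119 − 35 = 84 past the efficient level; on those units the gap between marginal cost and willingness to pay runs from 0 up to 52.
DWL = ½ × 52 × 84 = 2184.

Deadweight loss = $2184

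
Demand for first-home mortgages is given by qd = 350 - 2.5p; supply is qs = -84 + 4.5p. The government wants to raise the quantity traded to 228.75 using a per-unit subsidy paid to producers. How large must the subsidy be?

Required subsidy s = 21 per unit

At q = 228.75, invert demand for the buyer price: pb = (350 − 228.75)/2.5 = 48.5; invert supply for the seller price: ps = (228.75 − (-84))/4.5 = 69.5.
The subsidy must fill the gap: s = ps − pb = 69.5 − 48.5 = 21.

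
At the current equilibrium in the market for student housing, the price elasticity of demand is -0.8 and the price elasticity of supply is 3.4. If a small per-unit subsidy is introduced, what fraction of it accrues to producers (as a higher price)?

Producer share = 4/21

For a small subsidy around the equilibrium, the benefit split depends on the relative slopes, which at a point are proportional to the elasticities.
Buyer share = εs/(εs + |εd|) = 3.4/(3.4 + 0.8) = 17/21; seller share = |εd|/(εs + |εd|) = 4/21.
So producers capture 4/21 of the subsidy.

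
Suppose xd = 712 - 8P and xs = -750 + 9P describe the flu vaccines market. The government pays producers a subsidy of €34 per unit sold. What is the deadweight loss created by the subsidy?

Pre-subsidy: 712 - 8P = -750 + 9P gives P* = 86, x* = 24.
With the subsidy, sellers receive Ps = Pb + 34 for each unit, where Pb is the price buyers pay.
Supply in terms of Pb becomes xs = -750 + 9(Pb + 34) = -444 + 9Pb. Setting this equal to demand: 712 - 8Pb = -444 + 9Pb, so Pb = 68.
Sellers receive Ps = 68 + 34 = 102; x' = 712 − 8·68 = 168.
The subsidy expands output by 168 − 24 = 144 past the efficient level; on those units the gap between marginal cost and willingness to pay runs from 0 up to 34.
DWL = ½ × 34 × 144 = 2448.

Deadweight loss = €2448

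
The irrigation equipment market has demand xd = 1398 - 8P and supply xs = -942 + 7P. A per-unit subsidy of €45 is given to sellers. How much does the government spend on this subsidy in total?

Government cost = €14310

Pre-subsidy: 1398 - 8P = -942 + 7P gives P* = 156, x* = 150.
With the subsidy, sellers receive Ps = Pb + 45 for each unit, where Pb is the price buyers pay.
Supply in terms of Pb becomes xs = -942 + 7(Pb + 45) = -627 + 7Pb. Setting this equal to demand: 1398 - 8Pb = -627 + 7Pb, so Pb = 135.
Sellers receive Ps = 135 + 45 = 180; x' = 1398 − 8·135 = 318.
Government outlay = subsidy × quantity = 45 × 318 = 14310.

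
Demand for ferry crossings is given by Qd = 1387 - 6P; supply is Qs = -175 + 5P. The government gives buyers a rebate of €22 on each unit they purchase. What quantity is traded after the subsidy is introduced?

Pre-subsidy: 1387 - 6P = -175 + 5P gives P* = 142, Q* = 535.
With the rebate, buyers effectively pay Pb = Ps − 22, where Ps is the price sellers receive.
Demand in terms of Ps becomes Qd = 1387 − 6(Ps − 22) = 1519 - 6Ps. Setting this equal to supply: 1519 - 6Ps = -175 + 5Ps, so Ps = 154.
Buyers pay Pb = 154 − 22 = 132; Q' = -175 + 5·154 = 595.

Q' = 595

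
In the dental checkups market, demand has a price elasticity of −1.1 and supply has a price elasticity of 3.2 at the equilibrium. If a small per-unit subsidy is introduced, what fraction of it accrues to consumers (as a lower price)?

Consumer share = 32/43

For a small subsidy around the equilibrium, the benefit split depends on the relative slopes, which at a point are proportional to the elasticities.
Buyer share = εs/(εs + |εd|) = 3.2/(3.2 + 1.1) = 32/43; seller share = |εd|/(εs + |εd|) = 11/43.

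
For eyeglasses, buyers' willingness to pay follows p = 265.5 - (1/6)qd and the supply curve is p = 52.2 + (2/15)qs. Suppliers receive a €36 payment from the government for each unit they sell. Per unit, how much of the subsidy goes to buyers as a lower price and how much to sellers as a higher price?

Pre-subsidy: 265.5 - (1/6)q = 52.2 + (2/15)q gives q* = 711 and p* = 147.
With the subsidy, sellers receive ps = pb + 36 for each unit, where pb is the price buyers pay.
On the curves, pb = 265.5 - (1/6)q and ps = 52.2 + (2/15)q; the wedge ps − pb = 36 gives 52.2 + (2/15)q − (265.5 - (1/6)q) = 36, so q' = 831.
Then pb = 265.5 − (1/6)·831 = 127 and ps = 52.2 + (2/15)·831 = 163.
Buyers' price falls by p* − pb = 147 − 127 = 20; sellers' price rises by ps − p* = 163 − 147 = 16.

Buyers gain €20 per unit; sellers gain €16 per unit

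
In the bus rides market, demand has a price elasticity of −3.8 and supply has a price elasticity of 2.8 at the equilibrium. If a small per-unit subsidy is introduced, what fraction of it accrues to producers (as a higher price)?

For a small subsidy around the equilibrium, the benefit split depends on the relative slopes, which at a point are proportional to the elasticities.
Buyer share = εs/(εs + |εd|) = 2.8/(2.8 + 3.8) = 14/33; seller share = |εd|/(εs + |εd|) = 19/33.
So producers capture 19/33 of the subsidy.

Producer share = 19/33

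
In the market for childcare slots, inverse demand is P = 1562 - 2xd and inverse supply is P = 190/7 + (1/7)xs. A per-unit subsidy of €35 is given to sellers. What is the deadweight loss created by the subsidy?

Deadweight loss = 1715/6

Pre-subsidy: 1562 - 2x = 190/7 + (1/7)x gives x* = 10744/15 and P* = 1942/15.
With the subsidy, sellers receive Ps = Pb + 35 for each unit, where Pb is the price buyers pay.
On the curves, Pb = 1562 - 2x and Ps = 190/7 + (1/7)x; the wedge Ps − Pb = 35 gives 190/7 + (1/7)x − (1562 - 2x) = 35, so x' = 732.6.
Then Pb = 1562 − 2·732.6 = 96.8 and Ps = 190/7 + (1/7)·732.6 = 131.8.
The subsidy expands output by 732.6 − 10744/15 = 49/3 past the efficient level; on those units the gap between marginal cost and willingness to pay runs from 0 up to 35.
DWL = ½ × 35 × 49/3 = 1715/6.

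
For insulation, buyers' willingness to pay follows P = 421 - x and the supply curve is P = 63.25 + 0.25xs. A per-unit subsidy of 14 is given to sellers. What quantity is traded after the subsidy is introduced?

Pre-subsidy: 421 - x = 63.25 + 0.25x gives x* = 286.2 and P* = 134.8.
With the subsidy, sellers receive Ps = Pb + 14 for each unit, where Pb is the price buyers pay.
On the curves, Pb = 421 - x and Ps = 63.25 + 0.25x; the wedge Ps − Pb = 14 gives 63.25 + 0.25x − (421 - x) = 14, so x' = 297.4.
Then Pb = 421 − 1·297.4 = 123.6 and Ps = 63.25 + 0.25·297.4 = 137.6.

x' = 297.4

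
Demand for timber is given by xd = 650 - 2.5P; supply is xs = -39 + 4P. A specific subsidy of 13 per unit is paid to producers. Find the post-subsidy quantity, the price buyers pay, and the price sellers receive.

Pre-subsidy: 650 - 2.5P = -39 + 4P gives P* = 106, x* = 385.
With the subsidy, sellers receive Ps = Pb + 13 for each unit, where Pb is the price buyers pay.
Supply in terms of Pb becomes xs = -39 + 4(Pb + 13) = 13 + 4Pb. Setting this equal to demand: 650 - 2.5Pb = 13 + 4Pb, so Pb = 98.
Sellers receive Ps = 98 + 13 = 111; x' = 650 − 2.5·98 = 405.

x' = 405; buyers pay 98; sellers receive 111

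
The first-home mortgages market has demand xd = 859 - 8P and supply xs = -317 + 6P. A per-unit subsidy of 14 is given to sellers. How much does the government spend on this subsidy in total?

Government cost = 3290

Pre-subsidy: 859 - 8P = -317 + 6P gives P* = 84, x* = 187.
With the subsidy, sellers receive Ps = Pb + 14 for each unit, where Pb is the price buyers pay.
Supply in terms of Pb becomes xs = -317 + 6(Pb + 14) = -233 + 6Pb. Setting this equal to demand: 859 - 8Pb = -233 + 6Pb, so Pb = 78.
Sellers receive Ps = 78 + 14 = 92; x' = 859 − 8·78 = 235.
Government outlay = subsidy × quantity = 14 × 235 = 3290.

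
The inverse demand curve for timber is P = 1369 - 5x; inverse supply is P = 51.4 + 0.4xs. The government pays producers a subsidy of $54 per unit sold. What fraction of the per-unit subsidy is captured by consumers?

Pre-subsidy: 1369 - 5x = 51.4 + 0.4x gives x* = 244 and P* = 149.
With the subsidy, sellers receive Ps = Pb + 54 for each unit, where Pb is the price buyers pay.
On the curves, Pb = 1369 - 5x and Ps = 51.4 + 0.4x; the wedge Ps − Pb = 54 gives 51.4 + 0.4x − (1369 - 5x) = 54, so x' = 254.
Then Pb = 1369 − 5·254 = 99 and Ps = 51.4 + 0.4·254 = 153.
Buyers' price falls by P* − Pb = 149 − 99 = 50; sellers' price rises by Ps − P* = 153 − 149 = 4.
So consumers capture 50/54 = 25/27 of each unit of subsidy.

Consumer share = 25/27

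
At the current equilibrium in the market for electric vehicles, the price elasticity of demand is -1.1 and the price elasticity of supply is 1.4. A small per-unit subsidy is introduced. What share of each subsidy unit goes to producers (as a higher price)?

For a small subsidy around the equilibrium, the benefit split depends on the relative slopes, which at a point are proportional to the elasticities.
Buyer share = εs/(εs + |εd|) = 1.4/(1.4 + 1.1) = 0.56; seller share = |εd|/(εs + |εd|) = 0.44.
So producers capture 0.44 of the subsidy.

Producer share = 0.44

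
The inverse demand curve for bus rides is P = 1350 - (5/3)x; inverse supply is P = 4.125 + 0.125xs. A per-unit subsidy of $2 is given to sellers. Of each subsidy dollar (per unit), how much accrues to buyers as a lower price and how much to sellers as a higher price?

Buyers gain 80/43 per unit; sellers gain 6/43 per unit

Pre-subsidy: 1350 - (5/3)x = 4.125 + 0.125x gives x* = 32301/43 and P* = 4215/43.
With the subsidy, sellers receive Ps = Pb + 2 for each unit, where Pb is the price buyers pay.
On the curves, Pb = 1350 - (5/3)x and Ps = 4.125 + 0.125x; the wedge Ps − Pb = 2 gives 4.125 + 0.125x − (1350 - (5/3)x) = 2, so x' = 32349/43.
Then Pb = 1350 − (5/3)·(32349/43) = 4135/43 and Ps = 4.125 + 0.125·(32349/43) = 4221/43.
Buyers' price falls by P* − Pb = 4215/43 − 4135/43 = 80/43; sellers' price rises by Ps − P* = 4221/43 − 4215/43 = 6/43.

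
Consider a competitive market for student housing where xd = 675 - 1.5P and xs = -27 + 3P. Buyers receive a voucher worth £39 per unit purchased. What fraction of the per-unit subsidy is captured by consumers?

Consumer share = 2/3

Pre-subsidy: 675 - 1.5P = -27 + 3P gives P* = 156, x* = 441.
With the rebate, buyers effectively pay Pb = Ps − 39, where Ps is the price sellers receive.
Demand in terms of Ps becomes xd = 675 − 1.5(Ps − 39) = 733.5 - 1.5Ps. Setting this equal to supply: 733.5 - 1.5Ps = -27 + 3Ps, so Ps = 169.
Buyers pay Pb = 169 − 39 = 130; x' = -27 + 3·169 = 480.
Buyers' price falls by P* − Pb = 156 − 130 = 26; sellers' price rises by Ps − P* = 169 − 156 = 13.
So consumers capture 26/39 = 2/3 of each unit of subsidy.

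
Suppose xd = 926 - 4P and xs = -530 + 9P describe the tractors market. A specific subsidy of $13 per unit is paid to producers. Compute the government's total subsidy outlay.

Pre-subsidy: 926 - 4P = -530 + 9P gives P* = 112, x* = 478.
With the subsidy, sellers receive Ps = Pb + 13 for each unit, where Pb is the price buyers pay.
Supply in terms of Pb becomes xs = -530 + 9(Pb + 13) = -413 + 9Pb. Setting this equal to demand: 926 - 4Pb = -413 + 9Pb, so Pb = 103.
Sellers receive Ps = 103 + 13 = 116; x' = 926 − 4·103 = 514.
Government outlay = subsidy × quantity = 13 × 514 = 6682.

Government cost = $6682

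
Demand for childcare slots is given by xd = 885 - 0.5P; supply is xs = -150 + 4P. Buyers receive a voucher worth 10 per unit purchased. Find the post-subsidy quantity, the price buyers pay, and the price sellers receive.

x' = 6970/9; buyers pay 1990/9; sellers receive 2080/9

Pre-subsidy: 885 - 0.5P = -150 + 4P gives P* = 230, x* = 770.
With the rebate, buyers effectively pay Pb = Ps − 10, where Ps is the price sellers receive.
Demand in terms of Ps becomes xd = 885 − 0.5(Ps − 10) = 890 - 0.5Ps. Setting this equal to supply: 890 - 0.5Ps = -150 + 4Ps, so Ps = 2080/9.
Buyers pay Pb = 2080/9 − 10 = 1990/9; x' = -150 + 4·(2080/9) = 6970/9.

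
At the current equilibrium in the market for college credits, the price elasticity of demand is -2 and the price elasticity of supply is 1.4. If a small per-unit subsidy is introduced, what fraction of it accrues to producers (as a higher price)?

For a small subsidy around the equilibrium, the benefit split depends on the relative slopes, which at a point are proportional to the elasticities.
Buyer share = εs/(εs + |εd|) = 1.4/(1.4 + 2) = 7/17; seller share = |εd|/(εs + |εd|) = 10/17.
So producers capture 10/17 of the subsidy.

Producer share = 10/17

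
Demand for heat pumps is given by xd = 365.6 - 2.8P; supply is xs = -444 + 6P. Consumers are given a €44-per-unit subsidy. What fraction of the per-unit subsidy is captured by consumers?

Consumer share = 15/22

Pre-subsidy: 365.6 - 2.8P = -444 + 6P gives P* = 92, x* = 108.
With the rebate, buyers effectively pay Pb = Ps − 44, where Ps is the price sellers receive.
Demand in terms of Ps becomes xd = 365.6 − 2.8(Ps − 44) = 488.8 - 2.8Ps. Setting this equal to supply: 488.8 - 2.8Ps = -444 + 6Ps, so Ps = 106.
Buyers pay Pb = 106 − 44 = 62; x' = -444 + 6·106 = 192.
Buyers' price falls by P* − Pb = 92 − 62 = 30; sellers' price rises by Ps − P* = 106 − 92 = 14.
So consumers capture 30/44 = 15/22 of each unit of subsidy.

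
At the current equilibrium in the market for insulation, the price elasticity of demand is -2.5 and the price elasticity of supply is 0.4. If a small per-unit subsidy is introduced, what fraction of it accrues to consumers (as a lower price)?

For a small subsidy around the equilibrium, the benefit split depends on the relative slopes, which at a point are proportional to the elasticities.
Buyer share = εs/(εs + |εd|) = 0.4/(0.4 + 2.5) = 4/29; seller share = |εd|/(εs + |εd|) = 25/29.

Consumer share = 4/29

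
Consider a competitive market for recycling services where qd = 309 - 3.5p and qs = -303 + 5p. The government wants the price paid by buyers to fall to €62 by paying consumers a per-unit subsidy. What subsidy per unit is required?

Required subsidy s = €17 per unit

At a buyer price of 62, quantity demanded is 309 − 3.5·62 = 92.
Sellers supply 92 only when they receive ps with -303 + 5·ps = 92, i.e. ps = 79.
s = ps − pb = 79 − 62 = 17.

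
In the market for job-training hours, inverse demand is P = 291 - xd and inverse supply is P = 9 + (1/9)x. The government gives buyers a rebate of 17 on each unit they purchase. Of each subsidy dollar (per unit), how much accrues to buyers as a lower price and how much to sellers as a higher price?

Pre-subsidy: 291 - x = 9 + (1/9)x gives x* = 253.8 and P* = 37.2.
With the rebate, buyers effectively pay Pb = Ps − 17, where Ps is the price sellers receive.
On the curves, Pb = 291 - x and Ps = 9 + (1/9)x; the wedge Ps − Pb = 17 gives 9 + (1/9)x − (291 - x) = 17, so x' = 269.1.
Then Pb = 291 − 1·269.1 = 21.9 and Ps = 9 + (1/9)·269.1 = 38.9.
Buyers' price falls by P* − Pb = 37.2 − 21.9 = 15.3; sellers' price rises by Ps − P* = 38.9 − 37.2 = 1.7.

Buyers gain 15.3 per unit; sellers gain 1.7 per unit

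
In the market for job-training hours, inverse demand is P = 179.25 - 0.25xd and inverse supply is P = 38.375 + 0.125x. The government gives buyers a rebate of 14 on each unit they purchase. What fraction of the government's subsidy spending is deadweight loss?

DWL / government spending = 8/177

Pre-subsidy: 179.25 - 0.25x = 38.375 + 0.125x gives x* = 1127/3 and P* = 256/3.
With the rebate, buyers effectively pay Pb = Ps − 14, where Ps is the price sellers receive.
On the curves, Pb = 179.25 - 0.25x and Ps = 38.375 + 0.125x; the wedge Ps − Pb = 14 gives 38.375 + 0.125x − (179.25 - 0.25x) = 14, so x' = 413.
Then Pb = 179.25 − 0.25·413 = 76 and Ps = 38.375 + 0.125·413 = 90.
ΔCS = ½(1127/3 + 413)(256/3 − 76) = 33124/9; ΔPS = ½(1127/3 + 413)(90 − 256/3) = 16562/9.
Government spending = 14 × 413 = 5782.
DWL = ½ × 14 × (413 − 1127/3) = 784/3; fraction = (784/3) / 5782 = 8/177.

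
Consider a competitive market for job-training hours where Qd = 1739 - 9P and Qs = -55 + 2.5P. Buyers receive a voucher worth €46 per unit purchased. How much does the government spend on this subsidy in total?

Government cost = €19550

Pre-subsidy: 1739 - 9P = -55 + 2.5P gives P* = 156, Q* = 335.
With the rebate, buyers effectively pay Pb = Ps − 46, where Ps is the price sellers receive.
Demand in terms of Ps becomes Qd = 1739 − 9(Ps − 46) = 2153 - 9Ps. Setting this equal to supply: 2153 - 9Ps = -55 + 2.5Ps, so Ps = 192.
Buyers pay Pb = 192 − 46 = 146; Q' = -55 + 2.5·192 = 425.
Government outlay = subsidy × quantity = 46 × 425 = 19550.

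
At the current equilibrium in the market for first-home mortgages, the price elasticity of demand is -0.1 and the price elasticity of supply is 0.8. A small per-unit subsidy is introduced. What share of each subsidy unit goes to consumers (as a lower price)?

Consumer share = 8/9

For a small subsidy around the equilibrium, the benefit split depends on the relative slopes, which at a point are proportional to the elasticities.
Buyer share = εs/(εs + |εd|) = 0.8/(0.8 + 0.1) = 8/9; seller share = |εd|/(εs + |εd|) = 1/9.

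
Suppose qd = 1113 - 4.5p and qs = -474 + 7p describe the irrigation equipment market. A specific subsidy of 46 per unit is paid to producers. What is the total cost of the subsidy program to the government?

Government cost = 28428

Pre-subsidy: 1113 - 4.5p = -474 + 7p gives p* = 138, q* = 492.
With the subsidy, sellers receive ps = pb + 46 for each unit, where pb is the price buyers pay.
Supply in terms of pb becomes qs = -474 + 7(pb + 46) = -152 + 7pb. Setting this equal to demand: 1113 - 4.5pb = -152 + 7pb, so pb = 110.
Sellers receive ps = 110 + 46 = 156; q' = 1113 − 4.5·110 = 618.
Government outlay = subsidy × quantity = 46 × 618 = 28428.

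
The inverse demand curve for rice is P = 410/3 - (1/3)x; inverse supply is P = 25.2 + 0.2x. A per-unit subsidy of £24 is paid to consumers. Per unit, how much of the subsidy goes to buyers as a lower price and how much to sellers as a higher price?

Buyers gain £15 per unit; sellers gain £9 per unit

Pre-subsidy: 410/3 - (1/3)x = 25.2 + 0.2x gives x* = 209 and P* = 67.
With the rebate, buyers effectively pay Pb = Ps − 24, where Ps is the price sellers receive.
On the curves, Pb = 410/3 - (1/3)x and Ps = 25.2 + 0.2x; the wedge Ps − Pb = 24 gives 25.2 + 0.2x − (410/3 - (1/3)x) = 24, so x' = 254.
Then Pb = 410/3 − (1/3)·254 = 52 and Ps = 25.2 + 0.2·254 = 76.
Buyers' price falls by P* − Pb = 67 − 52 = 15; sellers' price rises by Ps − P* = 76 − 67 = 9.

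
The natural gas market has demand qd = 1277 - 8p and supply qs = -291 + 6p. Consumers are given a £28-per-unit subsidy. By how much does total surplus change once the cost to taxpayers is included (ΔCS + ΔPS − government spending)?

Pre-subsidy: 1277 - 8p = -291 + 6p gives p* = 112, q* = 381.
With the rebate, buyers effectively pay pb = ps − 28, where ps is the price sellers receive.
Demand in terms of ps becomes qd = 1277 − 8(ps − 28) = 1501 - 8ps. Setting this equal to supply: 1501 - 8ps = -291 + 6ps, so ps = 128.
Buyers pay pb = 128 − 28 = 100; q' = -291 + 6·128 = 477.
ΔCS = ½(381 + 477)(112 − 100) = 5148; ΔPS = ½(381 + 477)(128 − 112) = 6864.
Government spending = 28 × 477 = 13356.
Net change = 5148 + 6864 − 13356 = -1344. The loss equals the DWL triangle ½·28·96.

Net change in total surplus = -£1344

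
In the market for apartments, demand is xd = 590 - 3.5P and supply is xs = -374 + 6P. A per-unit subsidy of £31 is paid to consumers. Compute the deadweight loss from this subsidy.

Pre-subsidy: 590 - 3.5P = -374 + 6P gives P* = 1928/19, x* = 4462/19.
With the rebate, buyers effectively pay Pb = Ps − 31, where Ps is the price sellers receive.
Demand in terms of Ps becomes xd = 590 − 3.5(Ps − 31) = 698.5 - 3.5Ps. Setting this equal to supply: 698.5 - 3.5Ps = -374 + 6Ps, so Ps = 2145/19.
Buyers pay Pb = 2145/19 − 31 = 1556/19; x' = -374 + 6·(2145/19) = 5764/19.
The subsidy expands output by 5764/19 − 4462/19 = 1302/19 past the efficient level; on those units the gap between marginal cost and willingness to pay runs from 0 up to 31.
DWL = ½ × 31 × 1302/19 = 20181/19.

Deadweight loss = 20181/19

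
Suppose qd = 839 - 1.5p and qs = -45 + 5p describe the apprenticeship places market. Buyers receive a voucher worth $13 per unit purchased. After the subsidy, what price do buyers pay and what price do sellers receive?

Buyers pay $126; sellers receive $139

Pre-subsidy: 839 - 1.5p = -45 + 5p gives p* = 136, q* = 635.
With the rebate, buyers effectively pay pb = ps − 13, where ps is the price sellers receive.
Demand in terms of ps becomes qd = 839 − 1.5(ps − 13) = 858.5 - 1.5ps. Setting this equal to supply: 858.5 - 1.5ps = -45 + 5ps, so ps = 139.
Buyers pay pb = 139 − 13 = 126; q' = -45 + 5·139 = 650.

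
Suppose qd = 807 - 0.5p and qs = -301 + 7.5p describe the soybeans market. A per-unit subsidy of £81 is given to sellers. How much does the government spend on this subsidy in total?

Pre-subsidy: 807 - 0.5p = -301 + 7.5p gives p* = 138.5, q* = 737.75.
With the subsidy, sellers receive ps = pb + 81 for each unit, where pb is the price buyers pay.
Supply in terms of pb becomes qs = -301 + 7.5(pb + 81) = 306.5 + 7.5pb. Setting this equal to demand: 807 - 0.5pb = 306.5 + 7.5pb, so pb = 62.5625.
Sellers receive ps = 62.5625 + 81 = 143.5625; q' = 807 − 0.5·62.5625 = 775.71875.
Government outlay = subsidy × quantity = 81 × 775.71875 = 62833.21875.

Government cost = £62833.21875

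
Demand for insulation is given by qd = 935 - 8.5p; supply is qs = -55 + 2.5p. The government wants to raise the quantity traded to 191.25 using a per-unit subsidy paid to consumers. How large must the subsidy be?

At q = 191.25, invert demand for the buyer price: pb = (935 − 191.25)/8.5 = 87.5; invert supply for the seller price: ps = (191.25 − (-55))/2.5 = 98.5.
The subsidy must fill the gap: s = ps − pb = 98.5 − 87.5 = 11.

Required subsidy s = 11 per unit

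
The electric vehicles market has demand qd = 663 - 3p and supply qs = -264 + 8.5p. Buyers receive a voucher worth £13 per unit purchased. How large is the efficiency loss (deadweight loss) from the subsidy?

Pre-subsidy: 663 - 3p = -264 + 8.5p gives p* = 1854/23, q* = 9687/23.
With the rebate, buyers effectively pay pb = ps − 13, where ps is the price sellers receive.
Demand in terms of ps becomes qd = 663 − 3(ps − 13) = 702 - 3ps. Setting this equal to supply: 702 - 3ps = -264 + 8.5ps, so ps = 84.
Buyers pay pb = 84 − 13 = 71; q' = -264 + 8.5·84 = 450.
The subsidy expands output by 450 − 9687/23 = 663/23 past the efficient level; on those units the gap between marginal cost and willingness to pay runs from 0 up to 13.
DWL = ½ × 13 × 663/23 = 8619/46.

Deadweight loss = 8619/46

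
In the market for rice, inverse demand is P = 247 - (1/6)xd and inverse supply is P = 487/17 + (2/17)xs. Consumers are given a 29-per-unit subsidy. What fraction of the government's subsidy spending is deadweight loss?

DWL / government spending = 17/290

Pre-subsidy: 247 - (1/6)x = 487/17 + (2/17)x gives x* = 768 and P* = 119.
With the rebate, buyers effectively pay Pb = Ps − 29, where Ps is the price sellers receive.
On the curves, Pb = 247 - (1/6)x and Ps = 487/17 + (2/17)x; the wedge Ps − Pb = 29 gives 487/17 + (2/17)x − (247 - (1/6)x) = 29, so x' = 870.
Then Pb = 247 − (1/6)·870 = 102 and Ps = 487/17 + (2/17)·870 = 131.
ΔCS = ½(768 + 870)(119 − 102) = 13923; ΔPS = ½(768 + 870)(131 − 119) = 9828.
Government spending = 29 × 870 = 25230.
DWL = ½ × 29 × (870 − 768) = 1479; fraction = 1479 / 25230 = 17/290.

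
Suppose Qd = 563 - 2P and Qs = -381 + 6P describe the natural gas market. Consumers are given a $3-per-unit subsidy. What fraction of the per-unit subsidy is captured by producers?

Producer share = 0.25

Pre-subsidy: 563 - 2P = -381 + 6P gives P* = 118, Q* = 327.
With the rebate, buyers effectively pay Pb = Ps − 3, where Ps is the price sellers receive.
Demand in terms of Ps becomes Qd = 563 − 2(Ps − 3) = 569 - 2Ps. Setting this equal to supply: 569 - 2Ps = -381 + 6Ps, so Ps = 118.75.
Buyers pay Pb = 118.75 − 3 = 115.75; Q' = -381 + 6·118.75 = 331.5.
Buyers' price falls by P* − Pb = 118 − 115.75 = 2.25; sellers' price rises by Ps − P* = 118.75 − 118 = 0.75.
So producers capture 0.75/3 = 0.25 of each unit of subsidy.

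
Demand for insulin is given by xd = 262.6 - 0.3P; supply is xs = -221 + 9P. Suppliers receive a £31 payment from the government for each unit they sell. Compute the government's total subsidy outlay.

Pre-subsidy: 262.6 - 0.3P = -221 + 9P gives P* = 52, x* = 247.
With the subsidy, sellers receive Ps = Pb + 31 for each unit, where Pb is the price buyers pay.
Supply in terms of Pb becomes xs = -221 + 9(Pb + 31) = 58 + 9Pb. Setting this equal to demand: 262.6 - 0.3Pb = 58 + 9Pb, so Pb = 22.
Sellers receive Ps = 22 + 31 = 53; x' = 262.6 − 0.3·22 = 256.
Government outlay = subsidy × quantity = 31 × 256 = 7936.

Government cost = £7936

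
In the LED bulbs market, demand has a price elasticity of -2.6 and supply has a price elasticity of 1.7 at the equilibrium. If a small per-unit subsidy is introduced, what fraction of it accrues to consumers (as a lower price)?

Consumer share = 17/43

For a small subsidy around the equilibrium, the benefit split depends on the relative slopes, which at a point are proportional to the elasticities.
Buyer share = εs/(εs + |εd|) = 1.7/(1.7 + 2.6) = 17/43; seller share = |εd|/(εs + |εd|) = 26/43.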